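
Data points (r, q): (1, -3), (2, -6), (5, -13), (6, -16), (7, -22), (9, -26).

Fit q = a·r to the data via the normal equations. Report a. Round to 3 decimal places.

a = -2.878

Sums needed: Σr·r = 196.
And Σr·q = -564.
Normal equations: [[196]]·[a]ᵀ = [-564]ᵀ.
a = (-564)/196 = -2.87755.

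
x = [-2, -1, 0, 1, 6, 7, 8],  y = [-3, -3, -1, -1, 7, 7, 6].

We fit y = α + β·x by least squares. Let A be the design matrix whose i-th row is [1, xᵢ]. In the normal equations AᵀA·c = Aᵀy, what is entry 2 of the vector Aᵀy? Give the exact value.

Entry 2 ↔ basis x, so (Aᵀy)_{2} = Σᵢ (x)·yᵢ = (-2)·(-3) + (-1)·(-3) + (0)·(-1) + (1)·(-1) + (6)·(7) + (7)·(7) + (8)·(6) = 147.

147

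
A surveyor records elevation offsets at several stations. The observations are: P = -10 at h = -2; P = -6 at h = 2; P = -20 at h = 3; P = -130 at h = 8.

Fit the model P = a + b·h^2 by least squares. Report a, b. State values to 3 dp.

a = -0.488, b = -2.025

XᵀX·[a, b]ᵀ = XᵀP reads: 4·a + 81·b = -166;  81·a + 4209·b = -8564.
Determinant 4·4209 − 81² = 10275.
a = ((-166)·4209 − 81·(-8564))/10275 = -334/685; b = (4·(-8564) − 81·(-166))/10275 = -4162/2055.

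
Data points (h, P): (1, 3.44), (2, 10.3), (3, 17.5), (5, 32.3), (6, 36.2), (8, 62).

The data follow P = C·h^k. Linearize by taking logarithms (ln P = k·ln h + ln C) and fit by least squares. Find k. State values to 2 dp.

Let Y = ln P. Fitting Y = k·ln h + ln C by least squares:
Σln h = 7.2724, Σ(ln h)² = 11.8122, Σln P = 17.6211, Σln h·ln P = 25.3667.
Equations: 11.8122·k + 7.2724·ln C = 25.3667;  7.2724·k + 6·ln C = 17.6211.
Solving (det = 17.9853): k = 1.33737, ln C = 1.31586.

k = 1.34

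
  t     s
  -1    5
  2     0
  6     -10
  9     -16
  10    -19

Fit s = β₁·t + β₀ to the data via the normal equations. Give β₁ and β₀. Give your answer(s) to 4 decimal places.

β₁ = -2.2005, β₀ = 3.4424

Entries of XᵀX: Σt·t = 222, Σt = 26, Σ1 = 5.
Right-hand side: Σt·s = -399, Σs = -40.
Δ = 222·5 − 26² = 434.
β₁ = ((-399)·5 − 26·(-40))/434 = -955/434; β₀ = (222·(-40) − 26·(-399))/434 = 747/217.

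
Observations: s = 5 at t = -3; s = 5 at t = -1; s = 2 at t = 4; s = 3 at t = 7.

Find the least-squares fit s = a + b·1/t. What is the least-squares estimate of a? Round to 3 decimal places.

From the data, Σ1 = 4, Σ1/t = -79/84, Σ1/t·1/t = 8425/7056.
Right-hand side: Σs = 15, Σ1/t·s = -241/42.
So AᵀA·[a, b]ᵀ = Aᵀs: [[4, -79/84]; [-79/84, 8425/7056]]·[a, b]ᵀ = [15, -241/42]ᵀ.
Eliminating b: (8425/7056)·(row 1) − (-79/84)·(row 2) gives (3051/784)·a = (8425/7056)·15 − (-79/84)·(-241/42) = 88297/7056, so a = 88297/27459.
Then b = ((-241/42) − (-79/84)·(88297/27459))/(8425/7056) = -20804/9153.

a = 3.216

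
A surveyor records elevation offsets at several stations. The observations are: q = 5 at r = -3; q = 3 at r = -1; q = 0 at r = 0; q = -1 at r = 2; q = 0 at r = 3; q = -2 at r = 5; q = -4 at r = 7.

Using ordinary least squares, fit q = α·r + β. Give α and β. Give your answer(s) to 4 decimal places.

Normal-equation sums: Σr·r = 97, Σr = 13, Σ1 = 7.
And Σr·q = -58, Σq = 1.
So XᵀX·[α, β]ᵀ = Xᵀq: [[97, 13]; [13, 7]]·[α, β]ᵀ = [-58, 1]ᵀ.
Δ = 97·7 − 13² = 510.
α = ((-58)·7 − 13·1)/510 = -419/510; β = (97·1 − 13·(-58))/510 = 851/510.

α = -0.8216, β = 1.6686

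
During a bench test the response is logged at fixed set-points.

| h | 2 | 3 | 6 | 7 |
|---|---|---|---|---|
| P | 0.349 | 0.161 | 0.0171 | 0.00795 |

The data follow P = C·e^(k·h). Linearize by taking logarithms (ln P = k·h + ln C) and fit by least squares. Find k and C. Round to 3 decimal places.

k = -0.754, C = 1.564

With ln Pᵢ as the transformed response and hᵢ as the regressor:
Over the data: Σh = 18.0000, Σ(h)² = 98.0000, Σln P = -11.7823, Σh·ln P = -65.8386.
Normal system: [[98.0000, 18.0000]; [18.0000, 4]]·[k, ln C]ᵀ = [-65.8386, -11.7823]ᵀ.
Slope k = (n·Σh·ln P − Σh·Σln P)/(n·Σ(h)² − (Σh)²) = (4·-65.8386 − 18.0000·-11.7823)/68.0000 = -0.75401; ln C = (Σln P − k·Σh)/n = 0.44749, so C = exp(0.44749) = 1.56438.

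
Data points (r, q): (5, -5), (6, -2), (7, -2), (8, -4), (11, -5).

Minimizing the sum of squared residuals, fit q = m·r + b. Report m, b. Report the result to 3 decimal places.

m = -0.226, b = -1.925

The normal system XᵀX·[m, b]ᵀ = Xᵀq is [[295, 37]; [37, 5]]·[m, b]ᵀ = [-138, -18]ᵀ.
Determinant 295·5 − 37² = 106.
m = ((-138)·5 − 37·(-18))/106 = -12/53; b = (295·(-18) − 37·(-138))/106 = -102/53.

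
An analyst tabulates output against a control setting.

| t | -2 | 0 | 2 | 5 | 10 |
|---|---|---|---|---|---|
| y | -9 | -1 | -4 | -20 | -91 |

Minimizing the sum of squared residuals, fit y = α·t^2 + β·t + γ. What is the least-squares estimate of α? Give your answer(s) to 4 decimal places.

α = -1.0363

Setting ∂/∂α … = 0 gives: 10657·α + 1125·β + 133·γ = -9652;  1125·α + 133·β + 15·γ = -1000;  133·α + 15·β + 5·γ = -125.
Solving the 3×3 system (Gaussian elimination) gives α = -23415/22594, β = 32705/22594, γ = -20063/11297.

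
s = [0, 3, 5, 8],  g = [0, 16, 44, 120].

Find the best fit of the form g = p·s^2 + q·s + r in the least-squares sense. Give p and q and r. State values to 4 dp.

p = 2.0000, q = -1.0588, r = 0.2353

Setting ∂/∂p … = 0 gives: 4802·p + 664·q + 98·r = 8924;  664·p + 98·q + 16·r = 1228;  98·p + 16·q + 4·r = 180.
(Σs^2·s^2 = 4802, Σs^2·s = 664, Σs^2 = 98, Σs·s = 98, Σs = 16, Σ1 = 4, Σs^2·g = 8924, Σs·g = 1228, Σg = 180.)
Row-reducing yields p = 2, q = -18/17, r = 4/17.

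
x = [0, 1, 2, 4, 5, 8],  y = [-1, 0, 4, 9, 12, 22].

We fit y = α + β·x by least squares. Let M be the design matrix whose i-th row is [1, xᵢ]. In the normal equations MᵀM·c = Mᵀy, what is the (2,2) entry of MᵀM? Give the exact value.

110

Row 2 ↔ basis x, column 2 ↔ basis x, so (MᵀM)_{2,2} = Σᵢ (x)·(x) = (0)·(0) + (1)·(1) + (2)·(2) + (4)·(4) + (5)·(5) + (8)·(8) = 110.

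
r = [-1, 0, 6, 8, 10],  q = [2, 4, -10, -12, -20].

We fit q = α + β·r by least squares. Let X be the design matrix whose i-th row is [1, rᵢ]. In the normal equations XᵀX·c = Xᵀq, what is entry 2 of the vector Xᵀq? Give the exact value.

Entry 2 ↔ basis r, so (Xᵀq)_{2} = Σᵢ (r)·qᵢ = (-1)·(2) + (0)·(4) + (6)·(-10) + (8)·(-12) + (10)·(-20) = -358.

-358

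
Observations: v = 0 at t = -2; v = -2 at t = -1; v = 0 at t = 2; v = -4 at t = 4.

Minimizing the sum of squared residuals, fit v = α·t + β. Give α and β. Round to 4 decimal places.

α = -0.4176, β = -1.1868

The normal system XᵀX·[α, β]ᵀ = Xᵀv is [[25, 3]; [3, 4]]·[α, β]ᵀ = [-14, -6]ᵀ.
Determinant 25·4 − 3² = 91.
α = ((-14)·4 − 3·(-6))/91 = -38/91; β = (25·(-6) − 3·(-14))/91 = -108/91.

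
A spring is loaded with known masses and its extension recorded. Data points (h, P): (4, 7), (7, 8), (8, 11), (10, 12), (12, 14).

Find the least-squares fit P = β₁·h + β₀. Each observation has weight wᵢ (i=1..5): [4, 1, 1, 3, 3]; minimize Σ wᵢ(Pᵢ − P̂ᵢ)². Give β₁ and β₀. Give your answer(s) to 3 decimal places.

β₁ = 0.877, β₀ = 3.326

Forming MᵀWM = [[909, 97]; [97, 12]] and MᵀWP = [1120, 125]ᵀ gives MᵀWM·[β₁, β₀]ᵀ = MᵀWP.
Δ = 909·12 − 97² = 1499.
β₁ = (1120·12 − 97·125)/1499 = 1315/1499; β₀ = (909·125 − 97·1120)/1499 = 4985/1499.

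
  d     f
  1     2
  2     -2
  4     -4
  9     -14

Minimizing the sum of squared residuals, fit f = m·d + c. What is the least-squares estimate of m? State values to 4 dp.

The normal system MᵀM·[m, c]ᵀ = Mᵀf is [[102, 16]; [16, 4]]·[m, c]ᵀ = [-144, -18]ᵀ.
Δ = 102·4 − 16² = 152.
m = ((-144)·4 − 16·(-18))/152 = -36/19; c = (102·(-18) − 16·(-144))/152 = 117/38.

m = -1.8947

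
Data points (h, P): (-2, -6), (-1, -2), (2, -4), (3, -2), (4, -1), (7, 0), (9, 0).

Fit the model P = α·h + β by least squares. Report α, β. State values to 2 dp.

Normal-equation sums: Σh·h = 164, Σh = 22, Σ1 = 7.
Moment sums: Σh·P = -4, ΣP = -15.
Normal equations: [[164, 22]; [22, 7]]·[α, β]ᵀ = [-4, -15]ᵀ.
Determinant 164·7 − 22² = 664.
α = ((-4)·7 − 22·(-15))/664 = 151/332; β = (164·(-15) − 22·(-4))/664 = -593/166.

α = 0.45, β = -3.57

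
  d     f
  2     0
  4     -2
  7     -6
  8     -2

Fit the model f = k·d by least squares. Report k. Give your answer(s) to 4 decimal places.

k = -0.4962

The normal equations are: 133·k = -66.
Hence k = -66 / 133 ≈ -0.496241.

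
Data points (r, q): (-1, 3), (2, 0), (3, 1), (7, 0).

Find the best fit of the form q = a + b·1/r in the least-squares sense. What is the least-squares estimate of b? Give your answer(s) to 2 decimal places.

b = -1.91

Forming XᵀX = [[4, -1/42]; [-1/42, 2437/1764]] and Xᵀq = [4, -8/3]ᵀ gives XᵀX·[a, b]ᵀ = Xᵀq.
det = 4·(2437/1764) − (-1/42)² = 1083/196.
a = (4·(2437/1764) − (-1/42)·(-8/3))/(1083/196) = 3212/3249; b = (4·(-8/3) − (-1/42)·4)/(1083/196) = -2072/1083.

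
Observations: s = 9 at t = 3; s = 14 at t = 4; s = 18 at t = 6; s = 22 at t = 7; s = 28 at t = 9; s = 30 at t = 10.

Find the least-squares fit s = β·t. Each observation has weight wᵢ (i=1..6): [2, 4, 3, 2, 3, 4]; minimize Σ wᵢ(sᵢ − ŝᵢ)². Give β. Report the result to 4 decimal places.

β = 3.0784

AᵀWA·[β]ᵀ = AᵀWs reads: 931·β = 2866.
β = 2866/931 = 3.07841.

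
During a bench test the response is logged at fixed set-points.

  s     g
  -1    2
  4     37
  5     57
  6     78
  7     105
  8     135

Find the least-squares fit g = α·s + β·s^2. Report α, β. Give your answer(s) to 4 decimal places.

The normal system MᵀM·[α, β]ᵀ = Mᵀg is [[191, 1259]; [1259, 8675]]·[α, β]ᵀ = [2714, 18612]ᵀ.
Eliminating β: 8675·(row 1) − 1259·(row 2) gives 71844·α = 8675·2714 − 1259·18612 = 111442, so α = 55721/35922.
Then β = (18612 − 1259·(55721/35922))/8675 = 68983/35922.

α = 1.5512, β = 1.9204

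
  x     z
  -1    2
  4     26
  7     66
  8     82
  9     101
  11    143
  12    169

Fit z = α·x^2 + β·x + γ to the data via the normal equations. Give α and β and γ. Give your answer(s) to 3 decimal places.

α = 0.980, β = 2.041, γ = 2.904

The normal equations are: 48692·α + 4706·β + 476·γ = 58720;  4706·α + 476·β + 50·γ = 5730;  476·α + 50·β + 7·γ = 589.
(Σx^2·x^2 = 48692, Σx^2·x = 4706, Σx^2 = 476, Σx·x = 476, Σx = 50, Σ1 = 7, Σx^2·z = 58720, Σx·z = 5730, Σz = 589.)
Inverting the 3×3 Gram matrix, [α, β, γ]ᵀ = [402454/410529, 119678/58647, 397437/136843]ᵀ.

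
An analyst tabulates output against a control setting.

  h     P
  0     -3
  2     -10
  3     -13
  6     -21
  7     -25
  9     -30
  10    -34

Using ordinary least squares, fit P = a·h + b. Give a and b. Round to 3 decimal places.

a = -3.010, b = -3.517

The normal system AᵀA·[a, b]ᵀ = AᵀP is [[279, 37]; [37, 7]]·[a, b]ᵀ = [-970, -136]ᵀ.
Δ = 279·7 − 37² = 584.
a = ((-970)·7 − 37·(-136))/584 = -879/292; b = (279·(-136) − 37·(-970))/584 = -1027/292.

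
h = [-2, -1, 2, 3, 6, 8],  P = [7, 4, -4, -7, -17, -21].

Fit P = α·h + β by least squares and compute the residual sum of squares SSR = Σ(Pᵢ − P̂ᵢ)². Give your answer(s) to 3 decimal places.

Forming XᵀX = [[118, 16]; [16, 6]] and XᵀP = [-317, -38]ᵀ gives XᵀX·[α, β]ᵀ = XᵀP.
Determinant 118·6 − 16² = 452.
α = ((-317)·6 − 16·(-38))/452 = -647/226; β = (118·(-38) − 16·(-317))/452 = 147/113.
Residuals: -3/113, -37/226, 48/113, 65/226, -127/113, 68/113; SSR = 433/226.

SSR = 1.916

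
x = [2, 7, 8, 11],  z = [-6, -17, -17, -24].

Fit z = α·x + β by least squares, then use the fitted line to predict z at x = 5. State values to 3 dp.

ẑ = -12.048

The normal equations are: 238·α + 28·β = -531;  28·α + 4·β = -64.
Eliminating β: 4·(row 1) − 28·(row 2) gives 168·α = 4·(-531) − 28·(-64) = -332, so α = -83/42.
Then β = ((-64) − 28·(-83/42))/4 = -13/6.
At x = 5: ẑ = (-83/42)·(5) + (-13/6)·(1) = -253/21.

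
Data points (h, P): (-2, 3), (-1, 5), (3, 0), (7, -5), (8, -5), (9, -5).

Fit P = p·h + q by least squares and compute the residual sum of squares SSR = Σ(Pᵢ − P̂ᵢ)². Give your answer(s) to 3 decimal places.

SSR = 6.110

Sums needed: Σh·h = 208, Σh = 24, Σ1 = 6.
And Σh·P = -131, ΣP = -7.
So MᵀM·[p, q]ᵀ = MᵀP: [[208, 24]; [24, 6]]·[p, q]ᵀ = [-131, -7]ᵀ.
det = 208·6 − 24² = 672.
p = ((-131)·6 − 24·(-7))/672 = -103/112; q = (208·(-7) − 24·(-131))/672 = 211/84.
Residuals: -227/168, 527/336, 83/336, -361/336, -13/84, 257/336; SSR = 2053/336.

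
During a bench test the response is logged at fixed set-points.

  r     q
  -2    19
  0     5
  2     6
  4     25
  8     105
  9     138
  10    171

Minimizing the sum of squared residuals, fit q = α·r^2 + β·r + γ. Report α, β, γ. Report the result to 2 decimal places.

α = 1.97, β = -3.09, γ = 4.91

The normal equations are: 20945·α + 2305·β + 269·γ = 35498;  2305·α + 269·β + 31·γ = 3866;  269·α + 31·β + 7·γ = 469.
Row-reducing yields α = 1082453/548898, β = -1697347/548898, γ = 449311/91483.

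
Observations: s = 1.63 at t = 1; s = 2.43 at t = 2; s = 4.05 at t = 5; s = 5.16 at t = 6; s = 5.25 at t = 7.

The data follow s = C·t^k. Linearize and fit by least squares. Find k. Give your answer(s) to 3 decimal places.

k = 0.612

Let Y = ln s. Fitting Y = k·ln t + ln C by least squares:
Over the data: Σln t = 6.0403, Σ(ln t)² = 10.0677, Σln s = 6.0744, Σln t·ln s = 9.0335.
Normal system: [[10.0677, 6.0403]; [6.0403, 5]]·[k, ln C]ᵀ = [9.0335, 6.0744]ᵀ.
Slope k = (n·Σln t·ln s − Σln t·Σln s)/(n·Σ(ln t)² − (Σln t)²) = (5·9.0335 − 6.0403·6.0744)/13.8539 = 0.61188; ln C = (Σln s − k·Σln t)/n = 0.47569.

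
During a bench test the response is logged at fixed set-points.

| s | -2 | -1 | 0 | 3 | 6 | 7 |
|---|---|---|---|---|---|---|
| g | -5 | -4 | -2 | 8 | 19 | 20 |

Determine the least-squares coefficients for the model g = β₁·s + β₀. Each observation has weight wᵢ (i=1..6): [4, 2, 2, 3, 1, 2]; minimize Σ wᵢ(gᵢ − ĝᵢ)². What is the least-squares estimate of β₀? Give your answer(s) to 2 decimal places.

Entries of XᵀWX: Σwᵢ·s·s = 179, Σwᵢ·s = 19, Σwᵢ·1 = 14.
Moment sums: Σwᵢ·s·g = 514, Σwᵢ·g = 51.
Δ = 179·14 − 19² = 2145.
β₁ = (514·14 − 19·51)/2145 = 479/165; β₀ = (179·51 − 19·514)/2145 = -49/165.

β₀ = -0.30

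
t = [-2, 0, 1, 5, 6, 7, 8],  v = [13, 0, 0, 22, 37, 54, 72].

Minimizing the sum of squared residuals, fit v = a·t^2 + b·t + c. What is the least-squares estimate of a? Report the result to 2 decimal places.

Setting ∂/∂a … = 0 gives: 8435·a + 1189·b + 179·c = 9188;  1189·a + 179·b + 25·c = 1260;  179·a + 25·b + 7·c = 198.
Inverting the 3×3 Gram matrix, [a, b, c]ᵀ = [57877/38418, -117887/38418, 4618/6403]ᵀ.

a = 1.51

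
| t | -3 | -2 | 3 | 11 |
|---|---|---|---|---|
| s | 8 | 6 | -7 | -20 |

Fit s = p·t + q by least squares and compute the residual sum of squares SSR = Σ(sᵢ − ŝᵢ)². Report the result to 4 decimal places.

SSR = 6.7088

Compute the Gram sums: Σt·t = 143, Σt = 9, Σ1 = 4.
Moment sums: Σt·s = -277, Σs = -13.
Normal equations: [[143, 9]; [9, 4]]·[p, q]ᵀ = [-277, -13]ᵀ.
Eliminating q: 4·(row 1) − 9·(row 2) gives 491·p = 4·(-277) − 9·(-13) = -991, so p = -991/491.
Then q = ((-13) − 9·(-991/491))/4 = 634/491.
Residuals: 321/491, 330/491, -1098/491, 447/491; SSR = 3294/491.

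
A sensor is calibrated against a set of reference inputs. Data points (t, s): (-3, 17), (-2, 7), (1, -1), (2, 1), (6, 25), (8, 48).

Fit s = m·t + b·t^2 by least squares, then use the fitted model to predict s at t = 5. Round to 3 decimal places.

Compute the Gram sums: Σt·t = 118, Σt·t^2 = 702, Σt^2·t^2 = 5506.
Moment sums: Σt·s = 470, Σt^2·s = 4156.
AᵀA·[m, b]ᵀ = Aᵀs becomes [[118, 702]; [702, 5506]]·[m, b]ᵀ = [470, 4156]ᵀ.
Determinant 118·5506 − 702² = 156904.
m = (470·5506 − 702·4156)/156904 = -7493/3566; b = (118·4156 − 702·470)/156904 = 3647/3566.
At t = 5: ŝ = (-7493/3566)·(5) + (3647/3566)·(25) = 26855/1783.

ŝ = 15.062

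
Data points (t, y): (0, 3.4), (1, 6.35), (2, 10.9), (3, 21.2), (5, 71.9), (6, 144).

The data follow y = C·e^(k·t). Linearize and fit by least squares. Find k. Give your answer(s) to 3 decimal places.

Taking logs, ln y = k·t + ln C, so regress ln y on t.
AᵀA = [[75.0000, 17.0000]; [17.0000, 6]], rhs = [66.9832, 17.7601]ᵀ  (here Σt = 17.0000, Σ(t)² = 75.0000, Σln y = 17.7601, Σt·ln y = 66.9832).
Slope k = (n·Σt·ln y − Σt·Σln y)/(n·Σ(t)² − (Σt)²) = (6·66.9832 − 17.0000·17.7601)/161.0000 = 0.62098; ln C = (Σln y − k·Σt)/n = 1.20057.

k = 0.621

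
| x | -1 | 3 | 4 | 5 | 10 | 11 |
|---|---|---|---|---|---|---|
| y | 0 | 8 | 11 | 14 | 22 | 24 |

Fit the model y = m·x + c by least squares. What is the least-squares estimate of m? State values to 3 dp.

m = 1.980

With design matrix A, AᵀA = [[272, 32]; [32, 6]] and Aᵀy = [622, 79]ᵀ.
Determinant 272·6 − 32² = 608.
m = (622·6 − 32·79)/608 = 301/152; c = (272·79 − 32·622)/608 = 99/38.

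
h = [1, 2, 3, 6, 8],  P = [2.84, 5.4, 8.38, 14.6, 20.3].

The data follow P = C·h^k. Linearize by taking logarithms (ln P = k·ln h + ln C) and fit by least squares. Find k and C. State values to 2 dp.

k = 0.93, C = 2.86

With ln Pᵢ as the transformed response and ln hᵢ as the regressor:
XᵀX = [[9.2219, 5.6630]; [5.6630, 5]], rhs = [14.5686, 10.5477]ᵀ  (here Σln h = 5.6630, Σ(ln h)² = 9.2219, Σln P = 10.5477, Σln h·ln P = 14.5686).
Δ = 9.2219·5 − (5.6630)² = 14.0403; k = (14.5686·5 − 5.6630·10.5477)/14.0403 = 0.93386, ln C = (9.2219·10.5477 − 5.6630·14.5686)/14.0403 = 1.05186, so C = exp(1.05186) = 2.86297.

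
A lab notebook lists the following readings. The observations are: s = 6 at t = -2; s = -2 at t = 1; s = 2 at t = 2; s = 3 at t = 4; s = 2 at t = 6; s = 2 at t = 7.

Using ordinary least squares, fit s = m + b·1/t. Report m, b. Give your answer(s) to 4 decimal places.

The normal equations are: 6·m + (131/84)·b = 13;  (131/84)·m + (11365/7056)·b = -221/84.
(Σ1 = 6, Σ1/t = 131/84, Σ1/t·1/t = 11365/7056, Σs = 13, Σ1/t·s = -221/84.)
Δ = 6·(11365/7056) − (131/84)² = 51029/7056.
m = (13·(11365/7056) − (131/84)·(-221/84))/(51029/7056) = 176696/51029; b = (6·(-221/84) − (131/84)·13)/(51029/7056) = -254436/51029.

m = 3.4627, b = -4.9861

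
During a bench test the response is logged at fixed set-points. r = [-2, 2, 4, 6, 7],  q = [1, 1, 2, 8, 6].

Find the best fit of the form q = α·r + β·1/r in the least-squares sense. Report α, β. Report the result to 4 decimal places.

α = 1.1162, β = -4.7333

AᵀA·[α, β]ᵀ = Aᵀq reads: 109·α + 5·β = 98;  5·α + (4309/7056)·β = 113/42.
Determinant 109·(4309/7056) − 5² = 293281/7056.
α = (98·(4309/7056) − 5·(113/42))/(293281/7056) = 327362/293281; β = (109·(113/42) − 5·98)/(293281/7056) = -1388184/293281.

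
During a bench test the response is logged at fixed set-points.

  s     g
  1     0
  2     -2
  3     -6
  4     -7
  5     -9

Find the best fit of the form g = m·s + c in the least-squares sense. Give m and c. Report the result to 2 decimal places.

m = -2.30, c = 2.10

The normal system MᵀM·[m, c]ᵀ = Mᵀg is [[55, 15]; [15, 5]]·[m, c]ᵀ = [-95, -24]ᵀ.
det = 55·5 − 15² = 50.
m = ((-95)·5 − 15·(-24))/50 = -23/10; c = (55·(-24) − 15·(-95))/50 = 21/10.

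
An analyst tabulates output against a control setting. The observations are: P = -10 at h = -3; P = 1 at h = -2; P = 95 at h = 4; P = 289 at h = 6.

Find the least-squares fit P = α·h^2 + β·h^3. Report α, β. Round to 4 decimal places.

Sums needed: Σh^2·h^2 = 1649, Σh^2·h^3 = 8525, Σh^3·h^3 = 51545.
Moment sums: Σh^2·P = 11838, Σh^3·P = 68766.
So XᵀX·[α, β]ᵀ = XᵀP: [[1649, 8525]; [8525, 51545]]·[α, β]ᵀ = [11838, 68766]ᵀ.
Eliminating β: 51545·(row 1) − 8525·(row 2) gives 12322080·α = 51545·11838 − 8525·68766 = 23959560, so α = 199663/102684.
Then β = (68766 − 8525·(199663/102684))/51545 = 519841/513420.

α = 1.9444, β = 1.0125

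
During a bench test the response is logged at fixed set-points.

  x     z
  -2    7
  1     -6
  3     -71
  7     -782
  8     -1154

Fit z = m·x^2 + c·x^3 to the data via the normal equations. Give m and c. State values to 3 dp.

Normal-equation sums: Σx^2·x^2 = 6595, Σx^2·x^3 = 49787, Σx^3·x^3 = 380587.
Right-hand side: Σx^2·z = -112791, Σx^3·z = -861053.
AᵀA·[m, c]ᵀ = Aᵀz becomes [[6595, 49787]; [49787, 380587]]·[m, c]ᵀ = [-112791, -861053]ᵀ.
Eliminating c: 380587·(row 1) − 49787·(row 2) gives 31225896·m = 380587·(-112791) − 49787·(-861053) = -57542606, so m = -28771303/15612948.
Then c = ((-861053) − 49787·(-28771303/15612948))/380587 = -31559509/15612948.

m = -1.843, c = -2.021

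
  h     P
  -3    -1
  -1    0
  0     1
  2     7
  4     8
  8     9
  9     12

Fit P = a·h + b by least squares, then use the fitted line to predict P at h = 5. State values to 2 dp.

P̂ = 7.57

Forming XᵀX = [[175, 19]; [19, 7]] and XᵀP = [229, 36]ᵀ gives XᵀX·[a, b]ᵀ = XᵀP.
Determinant 175·7 − 19² = 864.
a = (229·7 − 19·36)/864 = 919/864; b = (175·36 − 19·229)/864 = 1949/864.
At h = 5: P̂ = (919/864)·(5) + (1949/864)·(1) = 409/54.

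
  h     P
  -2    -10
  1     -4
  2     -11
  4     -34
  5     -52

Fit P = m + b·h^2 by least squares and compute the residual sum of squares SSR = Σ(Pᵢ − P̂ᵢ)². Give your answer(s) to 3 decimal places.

SSR = 0.713

Compute the Gram sums: Σ1 = 5, Σh^2 = 50, Σh^2·h^2 = 914.
Right-hand side: ΣP = -111, Σh^2·P = -1932.
Normal equations: [[5, 50]; [50, 914]]·[m, b]ᵀ = [-111, -1932]ᵀ.
Determinant 5·914 − 50² = 2070.
m = ((-111)·914 − 50·(-1932))/2070 = -809/345; b = (5·(-1932) − 50·(-111))/2070 = -137/69.
Residuals: 33/115, 38/115, -82/115, 13/115, -2/115; SSR = 82/115.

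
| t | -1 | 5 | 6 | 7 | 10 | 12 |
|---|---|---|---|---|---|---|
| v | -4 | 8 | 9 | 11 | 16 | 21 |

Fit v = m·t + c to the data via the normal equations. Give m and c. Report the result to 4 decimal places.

The normal equations are: 355·m + 39·c = 587;  39·m + 6·c = 61.
Eliminating c: 6·(row 1) − 39·(row 2) gives 609·m = 6·587 − 39·61 = 1143, so m = 381/203.
Then c = (61 − 39·(381/203))/6 = -1238/609.

m = 1.8768, c = -2.0328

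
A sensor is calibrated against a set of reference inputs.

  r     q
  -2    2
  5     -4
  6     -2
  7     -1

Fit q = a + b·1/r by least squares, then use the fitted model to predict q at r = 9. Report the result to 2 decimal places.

q̂ = -1.98

Sums needed: Σ1 = 4, Σ1/r = 1/105, Σ1/r·1/r = 7457/22050.
Moment sums: Σq = -5, Σ1/r·q = -239/105.
AᵀA·[a, b]ᵀ = Aᵀq becomes [[4, 1/105]; [1/105, 7457/22050]]·[a, b]ᵀ = [-5, -239/105]ᵀ.
det = 4·(7457/22050) − (1/105)² = 1657/1225.
a = ((-5)·(7457/22050) − (1/105)·(-239/105))/(1657/1225) = -12269/9942; b = (4·(-239/105) − (1/105)·(-5))/(1657/1225) = -11095/1657.
At r = 9: q̂ = (-12269/9942)·(1) + (-11095/1657)·(1/9) = -58997/29826.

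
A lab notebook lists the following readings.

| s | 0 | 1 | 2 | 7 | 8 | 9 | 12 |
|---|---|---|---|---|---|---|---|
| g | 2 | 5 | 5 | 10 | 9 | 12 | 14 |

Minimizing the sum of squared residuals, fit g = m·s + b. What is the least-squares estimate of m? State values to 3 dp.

Forming AᵀA = [[343, 39]; [39, 7]] and Aᵀg = [433, 57]ᵀ gives AᵀA·[m, b]ᵀ = Aᵀg.
Eliminating b: 7·(row 1) − 39·(row 2) gives 880·m = 7·433 − 39·57 = 808, so m = 101/110.
Then b = (57 − 39·(101/110))/7 = 333/110.

m = 0.918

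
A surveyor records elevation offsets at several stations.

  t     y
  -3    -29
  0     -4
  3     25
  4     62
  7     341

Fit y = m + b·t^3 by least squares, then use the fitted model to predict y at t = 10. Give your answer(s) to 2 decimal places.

ŷ = 999.26

MᵀM·[m, b]ᵀ = Mᵀy reads: 5·m + 407·b = 395;  407·m + 123203·b = 122389.
det = 5·123203 − 407² = 450366.
m = (395·123203 − 407·122389)/450366 = -573569/225183; b = (5·122389 − 407·395)/450366 = 225590/225183.
At t = 10: ŷ = (-573569/225183)·(1) + (225590/225183)·(1000) = 75005477/75061.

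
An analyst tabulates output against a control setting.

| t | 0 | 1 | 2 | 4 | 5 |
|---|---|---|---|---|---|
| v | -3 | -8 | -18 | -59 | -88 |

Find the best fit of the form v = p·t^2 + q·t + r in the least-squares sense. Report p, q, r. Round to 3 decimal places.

Entries of XᵀX: Σt^2·t^2 = 898, Σt^2·t = 198, Σt^2 = 46, Σt·t = 46, Σt = 12, Σ1 = 5.
Moment sums: Σt^2·v = -3224, Σt·v = -720, Σv = -176.
Normal equations: [[898, 198, 46]; [198, 46, 12]; [46, 12, 5]]·[p, q, r]ᵀ = [-3224, -720, -176]ᵀ.
Solving the 3×3 system (Gaussian elimination) gives p = -479/154, q = -225/154, r = -237/77.

p = -3.110, q = -1.461, r = -3.078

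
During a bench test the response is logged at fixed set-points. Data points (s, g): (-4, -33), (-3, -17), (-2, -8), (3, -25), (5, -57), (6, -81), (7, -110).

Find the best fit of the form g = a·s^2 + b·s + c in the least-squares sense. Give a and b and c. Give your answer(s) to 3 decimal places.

a = -2.069, b = -0.848, c = -2.076

Normal-equation sums: Σs^2·s^2 = 4756, Σs^2·s = 612, Σs^2 = 148, Σs·s = 148, Σs = 12, Σ1 = 7.
For Mᵀg: Σs^2·g = -10669, Σs·g = -1417, Σg = -331.
Inverting the 3×3 Gram matrix, [a, b, c]ᵀ = [-2978/1439, -4883/5756, -2988/1439]ᵀ.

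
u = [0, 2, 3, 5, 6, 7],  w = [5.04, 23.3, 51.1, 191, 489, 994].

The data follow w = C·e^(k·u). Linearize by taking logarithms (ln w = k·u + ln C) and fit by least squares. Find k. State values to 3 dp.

Linearized form: ln w = k·u + ln C. From the 6 transformed points,
Σu = 23.0000, Σ(u)² = 123.0000, Σln w = 27.0460, Σu·ln w = 129.8260.
Normal system: [[123.0000, 23.0000]; [23.0000, 6]]·[k, ln C]ᵀ = [129.8260, 27.0460]ᵀ.
Slope k = (n·Σu·ln w − Σu·Σln w)/(n·Σ(u)² − (Σu)²) = (6·129.8260 − 23.0000·27.0460)/209.0000 = 0.75071; ln C = (Σln w − k·Σu)/n = 1.62997.

k = 0.751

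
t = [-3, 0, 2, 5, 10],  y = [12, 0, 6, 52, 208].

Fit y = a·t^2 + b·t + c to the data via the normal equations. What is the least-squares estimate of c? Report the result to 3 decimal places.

c = -2.458

Entries of MᵀM: Σt^2·t^2 = 10722, Σt^2·t = 1106, Σt^2 = 138, Σt·t = 138, Σt = 14, Σ1 = 5.
For Mᵀy: Σt^2·y = 22232, Σt·y = 2316, Σy = 278.
MᵀM·[a, b, c]ᵀ = Mᵀy becomes [[10722, 1106, 138]; [1106, 138, 14]; [138, 14, 5]]·[a, b, c]ᵀ = [22232, 2316, 278]ᵀ.
Solving the 3×3 system (Gaussian elimination) gives a = 41499/20650, b = 2731/2950, c = -5076/2065.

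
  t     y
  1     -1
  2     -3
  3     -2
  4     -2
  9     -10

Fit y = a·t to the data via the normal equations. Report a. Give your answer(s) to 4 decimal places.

The normal equations are: 111·a = -111.
(Σt·t = 111, Σt·y = -111.)
a = (-111)/111 = -1.

a = -1.0000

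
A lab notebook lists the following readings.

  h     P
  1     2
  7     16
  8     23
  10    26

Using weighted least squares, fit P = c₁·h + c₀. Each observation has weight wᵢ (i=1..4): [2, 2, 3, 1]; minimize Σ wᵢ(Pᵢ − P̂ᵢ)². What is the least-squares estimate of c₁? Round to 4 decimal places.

c₁ = 2.7830

From the data, Σwᵢ·h·h = 392, Σwᵢ·h = 50, Σwᵢ·1 = 8.
Right-hand side: Σwᵢ·h·P = 1040, Σwᵢ·P = 131.
Normal equations: [[392, 50]; [50, 8]]·[c₁, c₀]ᵀ = [1040, 131]ᵀ.
Δ = 392·8 − 50² = 636.
c₁ = (1040·8 − 50·131)/636 = 295/106; c₀ = (392·131 − 50·1040)/636 = -54/53.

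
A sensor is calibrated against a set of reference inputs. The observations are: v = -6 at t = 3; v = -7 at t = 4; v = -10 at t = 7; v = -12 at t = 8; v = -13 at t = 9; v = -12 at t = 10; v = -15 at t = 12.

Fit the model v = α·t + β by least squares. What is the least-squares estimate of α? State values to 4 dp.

α = -0.9907

The normal equations are: 463·α + 53·β = -629;  53·α + 7·β = -75.
Eliminating β: 7·(row 1) − 53·(row 2) gives 432·α = 7·(-629) − 53·(-75) = -428, so α = -107/108.
Then β = ((-75) − 53·(-107/108))/7 = -347/108.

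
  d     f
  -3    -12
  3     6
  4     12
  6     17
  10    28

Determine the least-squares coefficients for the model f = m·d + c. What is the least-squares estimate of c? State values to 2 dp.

c = -2.24

The normal system MᵀM·[m, c]ᵀ = Mᵀf is [[170, 20]; [20, 5]]·[m, c]ᵀ = [484, 51]ᵀ.
Δ = 170·5 − 20² = 450.
m = (484·5 − 20·51)/450 = 28/9; c = (170·51 − 20·484)/450 = -101/45.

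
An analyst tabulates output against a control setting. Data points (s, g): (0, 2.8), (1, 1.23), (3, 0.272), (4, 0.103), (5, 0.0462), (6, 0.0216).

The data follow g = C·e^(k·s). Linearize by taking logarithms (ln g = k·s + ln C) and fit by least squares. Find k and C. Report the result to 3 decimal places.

k = -0.816, C = 2.834

Taking logs, ln g = k·s + ln C, so regress ln g on s.
Σs = 19.0000, Σ(s)² = 87.0000, Σln g = -9.2482, Σs·ln g = -51.1752.
Equations: 87.0000·k + 19.0000·ln C = -51.1752;  19.0000·k + 6·ln C = -9.2482.
Slope k = (n·Σs·ln g − Σs·Σln g)/(n·Σ(s)² − (Σs)²) = (6·-51.1752 − 19.0000·-9.2482)/161.0000 = -0.81575; ln C = (Σln g − k·Σs)/n = 1.04184, so C = exp(1.04184) = 2.83444.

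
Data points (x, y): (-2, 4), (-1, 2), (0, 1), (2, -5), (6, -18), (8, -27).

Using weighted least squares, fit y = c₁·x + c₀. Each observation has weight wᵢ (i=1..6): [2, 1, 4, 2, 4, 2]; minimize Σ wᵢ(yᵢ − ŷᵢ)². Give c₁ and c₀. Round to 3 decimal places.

c₁ = -3.117, c₀ = -0.028

The normal system MᵀWM·[c₁, c₀]ᵀ = MᵀWy is [[289, 39]; [39, 15]]·[c₁, c₀]ᵀ = [-902, -122]ᵀ.
Eliminating c₀: 15·(row 1) − 39·(row 2) gives 2814·c₁ = 15·(-902) − 39·(-122) = -8772, so c₁ = -1462/469.
Then c₀ = ((-122) − 39·(-1462/469))/15 = -40/1407.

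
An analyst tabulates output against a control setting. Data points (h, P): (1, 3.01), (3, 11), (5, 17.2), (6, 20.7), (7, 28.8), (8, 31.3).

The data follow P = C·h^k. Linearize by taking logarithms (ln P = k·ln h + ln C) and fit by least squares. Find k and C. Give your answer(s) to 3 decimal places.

Taking logs, ln P = k·ln h + ln C, so regress ln P on ln h.
Σln h = 8.5252, Σ(ln h)² = 15.1183, Σln P = 16.1789, Σln h·ln P = 26.3421.
Equations: 15.1183·k + 8.5252·ln C = 26.3421;  8.5252·k + 6·ln C = 16.1789.
Δ = 15.1183·6 − (8.5252)² = 18.0313; k = (26.3421·6 − 8.5252·16.1789)/18.0313 = 1.11613, ln C = (15.1183·16.1789 − 8.5252·26.3421)/18.0313 = 1.11062, so C = exp(1.11062) = 3.03624.

k = 1.116, C = 3.036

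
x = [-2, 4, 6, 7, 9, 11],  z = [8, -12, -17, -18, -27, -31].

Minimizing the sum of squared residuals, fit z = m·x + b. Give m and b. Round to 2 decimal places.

m = -3.02, b = 1.43

The normal system MᵀM·[m, b]ᵀ = Mᵀz is [[307, 35]; [35, 6]]·[m, b]ᵀ = [-876, -97]ᵀ.
Determinant 307·6 − 35² = 617.
m = ((-876)·6 − 35·(-97))/617 = -1861/617; b = (307·(-97) − 35·(-876))/617 = 881/617.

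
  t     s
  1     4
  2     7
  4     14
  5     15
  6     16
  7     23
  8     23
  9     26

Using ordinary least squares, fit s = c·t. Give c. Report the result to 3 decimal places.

With design matrix A, AᵀA = [[276]] and Aᵀs = [824]ᵀ.
Hence c = 824 / 276 ≈ 2.98551.

c = 2.986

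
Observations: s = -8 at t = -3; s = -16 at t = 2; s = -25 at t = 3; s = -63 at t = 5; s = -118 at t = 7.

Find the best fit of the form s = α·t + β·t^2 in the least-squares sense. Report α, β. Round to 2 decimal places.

α = -3.06, β = -1.95

Setting ∂/∂α … = 0 gives: 96·α + 476·β = -1224;  476·α + 3204·β = -7718.
(Σt·t = 96, Σt·t^2 = 476, Σt^2·t^2 = 3204, Σt·s = -1224, Σt^2·s = -7718.)
det = 96·3204 − 476² = 81008.
α = ((-1224)·3204 − 476·(-7718))/81008 = -30991/10126; β = (96·(-7718) − 476·(-1224))/81008 = -9894/5063.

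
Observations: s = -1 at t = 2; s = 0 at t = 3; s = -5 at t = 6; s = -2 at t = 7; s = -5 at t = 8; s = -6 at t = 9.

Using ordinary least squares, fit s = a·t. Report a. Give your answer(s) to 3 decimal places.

From the data, Σt·t = 243.
Right-hand side: Σt·s = -140.
AᵀA·[a]ᵀ = Aᵀs becomes [[243]]·[a]ᵀ = [-140]ᵀ.
Hence a = -140 / 243 ≈ -0.576132.

a = -0.576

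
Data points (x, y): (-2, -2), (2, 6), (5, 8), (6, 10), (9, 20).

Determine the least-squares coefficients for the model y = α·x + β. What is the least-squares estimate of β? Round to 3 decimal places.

β = 1.086

Sums needed: Σx·x = 150, Σx = 20, Σ1 = 5.
Right-hand side: Σx·y = 296, Σy = 42.
So MᵀM·[α, β]ᵀ = Mᵀy: [[150, 20]; [20, 5]]·[α, β]ᵀ = [296, 42]ᵀ.
det = 150·5 − 20² = 350.
α = (296·5 − 20·42)/350 = 64/35; β = (150·42 − 20·296)/350 = 38/35.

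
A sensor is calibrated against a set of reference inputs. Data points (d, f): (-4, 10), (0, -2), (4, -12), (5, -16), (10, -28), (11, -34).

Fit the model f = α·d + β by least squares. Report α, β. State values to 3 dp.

Entries of XᵀX: Σd·d = 278, Σd = 26, Σ1 = 6.
Right-hand side: Σd·f = -822, Σf = -82.
det = 278·6 − 26² = 992.
α = ((-822)·6 − 26·(-82))/992 = -175/62; β = (278·(-82) − 26·(-822))/992 = -89/62.

α = -2.823, β = -1.435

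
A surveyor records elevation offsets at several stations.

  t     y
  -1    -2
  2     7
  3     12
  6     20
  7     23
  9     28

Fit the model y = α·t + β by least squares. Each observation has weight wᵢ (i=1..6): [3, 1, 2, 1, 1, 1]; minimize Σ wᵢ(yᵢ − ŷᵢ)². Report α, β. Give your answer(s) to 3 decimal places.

α = 3.064, β = 1.476

Compute the Gram sums: Σwᵢ·t·t = 191, Σwᵢ·t = 27, Σwᵢ·1 = 9.
Moment sums: Σwᵢ·t·y = 625, Σwᵢ·y = 96.
Determinant 191·9 − 27² = 990.
α = (625·9 − 27·96)/990 = 337/110; β = (191·96 − 27·625)/990 = 487/330.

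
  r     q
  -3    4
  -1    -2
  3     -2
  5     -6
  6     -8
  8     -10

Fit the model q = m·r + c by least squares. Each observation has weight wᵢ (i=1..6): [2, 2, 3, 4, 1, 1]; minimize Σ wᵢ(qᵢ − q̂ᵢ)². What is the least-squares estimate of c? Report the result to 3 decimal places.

c = -0.432

From the data, Σwᵢ·r·r = 247, Σwᵢ·r = 35, Σwᵢ·1 = 13.
And Σwᵢ·r·q = -286, Σwᵢ·q = -44.
det = 247·13 − 35² = 1986.
m = ((-286)·13 − 35·(-44))/1986 = -363/331; c = (247·(-44) − 35·(-286))/1986 = -143/331.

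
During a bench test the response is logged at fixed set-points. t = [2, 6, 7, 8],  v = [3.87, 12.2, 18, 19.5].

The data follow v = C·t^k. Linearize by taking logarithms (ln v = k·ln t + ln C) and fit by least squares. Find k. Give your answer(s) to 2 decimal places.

Linearized form: ln v = k·ln t + ln C. From the 4 transformed points,
Σln t = 6.5103, Σ(ln t)² = 11.8015, Σln v = 9.7155, Σln t·ln v = 17.2212.
Equations: 11.8015·k + 6.5103·ln C = 17.2212;  6.5103·k + 4·ln C = 9.7155.
Slope k = (n·Σln t·ln v − Σln t·Σln v)/(n·Σ(ln t)² − (Σln t)²) = (4·17.2212 − 6.5103·9.7155)/4.8225 = 1.16836; ln C = (Σln v − k·Σln t)/n = 0.52728.

k = 1.17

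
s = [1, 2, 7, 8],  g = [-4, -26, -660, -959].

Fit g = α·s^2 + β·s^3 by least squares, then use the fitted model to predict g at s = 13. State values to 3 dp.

ĝ = -3789.879

Forming AᵀA = [[6514, 49608]; [49608, 379858]] and Aᵀg = [-93824, -717600]ᵀ gives AᵀA·[α, β]ᵀ = Aᵀg.
det = 6514·379858 − 49608² = 13441348.
α = ((-93824)·379858 − 49608·(-717600))/13441348 = -10274048/3360337; β = (6514·(-717600) − 49608·(-93824))/13441348 = -5006352/3360337.
At s = 13: ĝ = (-10274048/3360337)·(169) + (-5006352/3360337)·(2197) = -12735269456/3360337.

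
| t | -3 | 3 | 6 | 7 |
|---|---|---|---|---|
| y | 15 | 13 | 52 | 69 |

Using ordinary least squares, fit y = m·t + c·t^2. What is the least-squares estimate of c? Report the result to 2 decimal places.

c = 1.48

From the data, Σt·t = 103, Σt·t^2 = 559, Σt^2·t^2 = 3859.
And Σt·y = 789, Σt^2·y = 5505.
MᵀM·[m, c]ᵀ = Mᵀy becomes [[103, 559]; [559, 3859]]·[m, c]ᵀ = [789, 5505]ᵀ.
Eliminating c: 3859·(row 1) − 559·(row 2) gives 84996·m = 3859·789 − 559·5505 = -32544, so m = -904/2361.
Then c = (5505 − 559·(-904/2361))/3859 = 3499/2361.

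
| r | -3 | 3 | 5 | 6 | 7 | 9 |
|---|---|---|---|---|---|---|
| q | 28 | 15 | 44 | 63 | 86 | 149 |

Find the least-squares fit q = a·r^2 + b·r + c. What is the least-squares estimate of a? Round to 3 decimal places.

a = 2.037

The normal equations are: 11045·a + 1413·b + 209·c = 20038;  1413·a + 209·b + 27·c = 2502;  209·a + 27·b + 6·c = 385.
(Σr^2·r^2 = 11045, Σr^2·r = 1413, Σr^2 = 209, Σr·r = 209, Σr = 27, Σ1 = 6, Σr^2·q = 20038, Σr·q = 2502, Σq = 385.)
Solving the 3×3 system (Gaussian elimination) gives a = 18539/9100, b = -100413/45500, c = 71283/22750.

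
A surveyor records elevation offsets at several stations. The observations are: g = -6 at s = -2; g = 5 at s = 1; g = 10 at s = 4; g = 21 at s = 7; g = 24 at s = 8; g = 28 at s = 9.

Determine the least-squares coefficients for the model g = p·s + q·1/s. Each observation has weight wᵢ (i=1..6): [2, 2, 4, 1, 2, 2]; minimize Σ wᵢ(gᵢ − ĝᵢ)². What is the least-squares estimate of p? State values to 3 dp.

Sums needed: Σwᵢ·s·s = 413, Σwᵢ·s·1/s = 13, Σwᵢ·1/s·1/s = 358969/127008.
Moment sums: Σwᵢ·s·g = 1229, Σwᵢ·1/s·g = 371/9.
MᵀWM·[p, q]ᵀ = MᵀWg becomes [[413, 13]; [13, 358969/127008]]·[p, q]ᵀ = [1229, 371/9]ᵀ.
Eliminating q: (358969/127008)·(row 1) − 13·(row 2) gives (18112835/18144)·p = (358969/127008)·1229 − 13·(371/9) = 373110725/127008, so p = 5740165/1950613.
Then q = ((371/9) − 13·(5740165/1950613))/(358969/127008) = 3802176/3622567.

p = 2.943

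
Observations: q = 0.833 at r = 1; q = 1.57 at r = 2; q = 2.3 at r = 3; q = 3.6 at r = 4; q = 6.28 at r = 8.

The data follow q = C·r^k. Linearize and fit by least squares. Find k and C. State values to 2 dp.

With ln qᵢ as the transformed response and ln rᵢ as the regressor:
Σln r = 5.2575, Σ(ln r)² = 7.9333, Σln q = 4.2196, Σln r·ln q = 6.8242.
Equations: 7.9333·k + 5.2575·ln C = 6.8242;  5.2575·k + 5·ln C = 4.2196.
Δ = 7.9333·5 − (5.2575)² = 12.0252; k = (6.8242·5 − 5.2575·4.2196)/12.0252 = 0.99262, ln C = (7.9333·4.2196 − 5.2575·6.8242)/12.0252 = -0.19983, so C = exp(-0.19983) = 0.81887.

k = 0.99, C = 0.82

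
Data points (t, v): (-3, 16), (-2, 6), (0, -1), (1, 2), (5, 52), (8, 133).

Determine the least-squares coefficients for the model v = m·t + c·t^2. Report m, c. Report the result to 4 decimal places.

m = 0.6155, c = 1.9944

Entries of XᵀX: Σt·t = 103, Σt·t^2 = 603, Σt^2·t^2 = 4819.
And Σt·v = 1266, Σt^2·v = 9982.
Normal equations: [[103, 603]; [603, 4819]]·[m, c]ᵀ = [1266, 9982]ᵀ.
det = 103·4819 − 603² = 132748.
m = (1266·4819 − 603·9982)/132748 = 1857/3017; c = (103·9982 − 603·1266)/132748 = 6017/3017.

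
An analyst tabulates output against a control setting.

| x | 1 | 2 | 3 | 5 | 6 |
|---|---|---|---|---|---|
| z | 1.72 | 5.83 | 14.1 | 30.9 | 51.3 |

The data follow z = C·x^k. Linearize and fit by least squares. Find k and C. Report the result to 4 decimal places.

Linearized form: ln z = k·ln x + ln C. From the 5 transformed points,
Sums: Σln x = 5.1930, Σ(ln x)² = 7.4881, Σln z = 12.3200, Σln x·ln z = 16.7061.
Normal system: [[7.4881, 5.1930]; [5.1930, 5]]·[k, ln C]ᵀ = [16.7061, 12.3200]ᵀ.
Slope k = (n·Σln x·ln z − Σln x·Σln z)/(n·Σ(ln x)² − (Σln x)²) = (5·16.7061 − 5.1930·12.3200)/10.4737 = 1.86693; ln C = (Σln z − k·Σln x)/n = 0.52501, so C = exp(0.52501) = 1.69048.

k = 1.8669, C = 1.6905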